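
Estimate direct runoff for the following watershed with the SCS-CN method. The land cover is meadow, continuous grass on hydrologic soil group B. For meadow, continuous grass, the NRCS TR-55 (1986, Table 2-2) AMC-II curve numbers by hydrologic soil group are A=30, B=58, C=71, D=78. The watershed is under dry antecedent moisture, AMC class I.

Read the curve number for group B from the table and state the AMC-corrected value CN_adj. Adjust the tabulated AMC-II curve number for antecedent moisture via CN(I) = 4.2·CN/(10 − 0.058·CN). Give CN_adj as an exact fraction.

NRCS table: meadow, continuous grass, soil group B → CN(II) = 58
Dry (AMC I): CN(I) = 4.2·58/(10 − 0.058·58) = (1218/5)/(1659/250) = 2900/79 ≈ 36.709

CN_adj = 2900/79 ≈ 36.709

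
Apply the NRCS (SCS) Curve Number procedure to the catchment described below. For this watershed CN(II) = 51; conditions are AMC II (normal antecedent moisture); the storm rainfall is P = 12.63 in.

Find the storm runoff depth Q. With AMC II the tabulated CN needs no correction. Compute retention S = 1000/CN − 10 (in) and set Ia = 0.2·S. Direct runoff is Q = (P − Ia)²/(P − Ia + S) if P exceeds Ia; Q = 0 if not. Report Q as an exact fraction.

Q = 2982579769/528426300 in ≈ 5.644 in

AMC II — tabulated CN = 51 applies directly.
Max retention: S = 1000/51 − 10 = 490/51 in (≈ 9.608 in)
Initial abstraction Ia = S/5 = (490/51)/5 = 98/51 ≈ 1.922 in
P − Ia = 12.630 − 1.922 = 54613/5100 ≈ 10.708 in (> 0, runoff occurs)
Q = (54613/5100)²/((54613/5100) + 490/51) = (2982579769/26010000)/(103613/5100) = 2982579769/528426300 in ≈ 5.644 in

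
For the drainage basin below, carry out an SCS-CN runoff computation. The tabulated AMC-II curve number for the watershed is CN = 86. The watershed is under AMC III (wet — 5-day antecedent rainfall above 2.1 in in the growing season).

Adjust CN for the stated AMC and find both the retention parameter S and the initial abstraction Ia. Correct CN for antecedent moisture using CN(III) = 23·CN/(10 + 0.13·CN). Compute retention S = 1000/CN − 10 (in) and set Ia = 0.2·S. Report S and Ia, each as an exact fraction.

S = 700/989 in ≈ 0.708 in; Ia = 140/989 in ≈ 0.142 in

CN(III) from CN(II)=86: (23·86)/(10 + 0.13·86) = 98900/1059 ≈ 93.390
Max retention: S = 1000/(98900/1059) − 10 = 700/989 in (≈ 0.708 in)
Ia = 0.2S: 0.2·0.708 = 0.142 in (exactly 140/989)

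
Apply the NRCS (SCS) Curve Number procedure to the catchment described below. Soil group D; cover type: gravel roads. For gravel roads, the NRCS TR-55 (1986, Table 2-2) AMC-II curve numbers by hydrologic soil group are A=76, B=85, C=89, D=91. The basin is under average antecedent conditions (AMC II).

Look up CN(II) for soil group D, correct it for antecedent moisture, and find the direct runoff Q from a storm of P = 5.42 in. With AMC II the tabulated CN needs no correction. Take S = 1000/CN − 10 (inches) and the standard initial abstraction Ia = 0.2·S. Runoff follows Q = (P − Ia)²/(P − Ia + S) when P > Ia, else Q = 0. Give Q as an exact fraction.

NRCS table: gravel roads, soil group D → CN(II) = 91
CN(II) = 91; AMC II needs no correction.
Retention S: 1000/CN − 10 with CN=91.000 → S = 90/91 ≈ 0.989 in
Ia = 0.2S: 0.2·0.989 = 0.198 in (exactly 18/91)
Excess rainfall: 5.420 − 0.198 = 5.222 in; P > Ia so Q > 0
Q = (23761/4550)²/((23761/4550) + 90/91) = (564585121/20702500)/(28261/4550) = 564585121/128587550 in ≈ 4.391 in

Q = 564585121/128587550 in ≈ 4.391 in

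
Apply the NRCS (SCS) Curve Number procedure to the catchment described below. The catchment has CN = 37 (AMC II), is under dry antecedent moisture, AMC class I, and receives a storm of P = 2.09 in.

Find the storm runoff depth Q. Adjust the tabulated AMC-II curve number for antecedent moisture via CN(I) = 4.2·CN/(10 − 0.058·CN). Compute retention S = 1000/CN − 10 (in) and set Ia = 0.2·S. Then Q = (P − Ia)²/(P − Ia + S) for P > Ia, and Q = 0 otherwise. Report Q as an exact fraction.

CN(I) from CN(II)=37: (4.2·37)/(10 − 0.058·37) = 3700/187 ≈ 19.786
Max retention: S = 1000/(3700/187) − 10 = 1500/37 in (≈ 40.541 in)
Initial abstraction Ia = S/5 = (1500/37)/5 = 300/37 ≈ 8.108 in
P = 2.090 ≤ Ia = 8.108 in: entire storm abstracted, Q = 0.

Q = 0 in ≈ 0.000 in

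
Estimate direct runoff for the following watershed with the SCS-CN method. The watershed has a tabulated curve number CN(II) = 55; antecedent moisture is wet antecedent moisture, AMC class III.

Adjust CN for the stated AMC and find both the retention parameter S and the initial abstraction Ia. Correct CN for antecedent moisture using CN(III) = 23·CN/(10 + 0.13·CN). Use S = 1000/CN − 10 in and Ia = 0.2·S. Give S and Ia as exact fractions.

CN(III) from CN(II)=55: (23·55)/(10 + 0.13·55) = 25300/343 ≈ 73.761
Max retention: S = 1000/(25300/343) − 10 = 900/253 in (≈ 3.557 in)
Initial abstraction Ia = S/5 = (900/253)/5 = 180/253 ≈ 0.711 in

S = 900/253 in ≈ 3.557 in; Ia = 180/253 in ≈ 0.711 in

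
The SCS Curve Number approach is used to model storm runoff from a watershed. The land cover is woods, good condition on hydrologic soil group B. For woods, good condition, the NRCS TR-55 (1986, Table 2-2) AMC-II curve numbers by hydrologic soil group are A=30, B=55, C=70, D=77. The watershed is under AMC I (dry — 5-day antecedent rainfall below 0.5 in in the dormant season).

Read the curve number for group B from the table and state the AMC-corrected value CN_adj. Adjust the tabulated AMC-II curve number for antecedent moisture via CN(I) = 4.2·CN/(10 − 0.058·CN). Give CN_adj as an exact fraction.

NRCS table: woods, good condition, soil group B → CN(II) = 55
CN(I) from CN(II)=55: (4.2·55)/(10 − 0.058·55) = 7700/227 ≈ 33.921

CN_adj = 7700/227 ≈ 33.921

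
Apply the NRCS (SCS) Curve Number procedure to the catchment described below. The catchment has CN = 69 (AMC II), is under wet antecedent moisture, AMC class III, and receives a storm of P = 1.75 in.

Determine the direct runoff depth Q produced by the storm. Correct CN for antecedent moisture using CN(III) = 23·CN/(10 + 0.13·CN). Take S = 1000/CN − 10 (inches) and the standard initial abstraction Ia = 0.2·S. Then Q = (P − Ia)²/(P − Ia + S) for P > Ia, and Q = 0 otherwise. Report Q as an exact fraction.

Q = 74459641/133492092 in ≈ 0.558 in

Wet (AMC III): CN(III) = 23·69/(10 + 0.13·69) = 1587/(1897/100) = 158700/1897 ≈ 83.658
Max retention: S = 1000/(158700/1897) − 10 = 3100/1587 in (≈ 1.953 in)
Initial abstraction Ia = S/5 = (3100/1587)/5 = 620/1587 ≈ 0.391 in
P − Ia = 1.750 − 0.391 = 8629/6348 ≈ 1.359 in (> 0, runoff occurs)
Q = (8629/6348)²/((8629/6348) + 3100/1587) = (74459641/40297104)/(21029/6348) = 74459641/133492092 in ≈ 0.558 in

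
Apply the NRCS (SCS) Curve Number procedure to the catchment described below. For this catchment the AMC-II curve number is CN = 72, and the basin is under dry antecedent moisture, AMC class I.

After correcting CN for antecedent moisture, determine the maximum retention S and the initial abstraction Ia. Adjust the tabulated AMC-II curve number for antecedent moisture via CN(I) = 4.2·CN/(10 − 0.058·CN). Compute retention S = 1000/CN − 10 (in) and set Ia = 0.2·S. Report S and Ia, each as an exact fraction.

Adjust CN=72 to AMC I: 4.2·72/(10 − 0.058·72) → (1512/5) ÷ (728/125) = 675/13 ≈ 51.923
Max retention: S = 1000/(675/13) − 10 = 250/27 in (≈ 9.259 in)
Initial abstraction Ia = S/5 = (250/27)/5 = 50/27 ≈ 1.852 in

S = 250/27 in ≈ 9.259 in; Ia = 50/27 in ≈ 1.852 in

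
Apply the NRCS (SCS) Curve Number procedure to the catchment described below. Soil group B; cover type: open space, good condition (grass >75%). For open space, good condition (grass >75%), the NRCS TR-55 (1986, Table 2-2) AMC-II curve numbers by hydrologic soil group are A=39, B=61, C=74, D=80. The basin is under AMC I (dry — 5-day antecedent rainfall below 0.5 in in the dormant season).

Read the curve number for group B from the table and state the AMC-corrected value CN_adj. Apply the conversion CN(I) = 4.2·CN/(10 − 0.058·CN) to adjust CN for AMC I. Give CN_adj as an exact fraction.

CN_adj = 42700/1077 ≈ 39.647

NRCS table: open space, good condition (grass >75%), soil group B → CN(II) = 61
CN(I) from CN(II)=61: (4.2·61)/(10 − 0.058·61) = 42700/1077 ≈ 39.647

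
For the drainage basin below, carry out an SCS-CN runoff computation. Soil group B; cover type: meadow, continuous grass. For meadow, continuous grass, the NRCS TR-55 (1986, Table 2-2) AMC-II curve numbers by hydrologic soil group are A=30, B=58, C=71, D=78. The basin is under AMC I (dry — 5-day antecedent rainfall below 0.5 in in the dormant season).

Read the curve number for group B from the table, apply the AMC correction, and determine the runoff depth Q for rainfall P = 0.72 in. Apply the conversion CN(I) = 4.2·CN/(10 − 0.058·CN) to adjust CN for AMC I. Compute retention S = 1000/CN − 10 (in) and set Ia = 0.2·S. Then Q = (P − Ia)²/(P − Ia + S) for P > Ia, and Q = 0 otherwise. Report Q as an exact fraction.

Q = 0 in ≈ 0.000 in

NRCS table: meadow, continuous grass, soil group B → CN(II) = 58
CN(I) from CN(II)=58: (4.2·58)/(10 − 0.058·58) = 2900/79 ≈ 36.709
Max retention: S = 1000/(2900/79) − 10 = 500/29 in (≈ 17.241 in)
Ia = 0.2S: 0.2·17.241 = 3.448 in (exactly 100/29)
P = 0.720 ≤ Ia = 3.448 in: entire storm abstracted, Q = 0.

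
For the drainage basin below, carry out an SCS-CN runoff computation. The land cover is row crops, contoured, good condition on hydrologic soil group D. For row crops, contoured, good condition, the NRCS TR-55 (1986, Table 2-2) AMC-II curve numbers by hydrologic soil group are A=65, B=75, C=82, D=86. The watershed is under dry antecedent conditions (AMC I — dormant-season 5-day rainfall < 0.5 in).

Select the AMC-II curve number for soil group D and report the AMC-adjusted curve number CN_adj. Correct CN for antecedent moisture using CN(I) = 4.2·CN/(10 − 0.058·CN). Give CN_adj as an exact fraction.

NRCS table: row crops, contoured, good condition, soil group D → CN(II) = 86
CN(I) from CN(II)=86: (4.2·86)/(10 − 0.058·86) = 12900/179 ≈ 72.067

CN_adj = 12900/179 ≈ 72.067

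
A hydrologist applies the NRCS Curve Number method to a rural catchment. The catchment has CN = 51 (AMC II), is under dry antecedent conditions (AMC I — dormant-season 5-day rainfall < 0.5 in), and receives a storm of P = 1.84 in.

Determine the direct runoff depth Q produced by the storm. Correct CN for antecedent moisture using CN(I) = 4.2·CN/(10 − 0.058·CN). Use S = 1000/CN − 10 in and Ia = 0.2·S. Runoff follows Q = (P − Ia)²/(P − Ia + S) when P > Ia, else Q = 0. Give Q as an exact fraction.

Q = 0 in ≈ 0.000 in

CN(I) from CN(II)=51: (4.2·51)/(10 − 0.058·51) = 15300/503 ≈ 30.417
Max retention: S = 1000/(15300/503) − 10 = 3500/153 in (≈ 22.876 in)
Initial abstraction Ia = S/5 = (3500/153)/5 = 700/153 ≈ 4.575 in
P = 1.840 ≤ Ia = 4.575 in: entire storm abstracted, Q = 0.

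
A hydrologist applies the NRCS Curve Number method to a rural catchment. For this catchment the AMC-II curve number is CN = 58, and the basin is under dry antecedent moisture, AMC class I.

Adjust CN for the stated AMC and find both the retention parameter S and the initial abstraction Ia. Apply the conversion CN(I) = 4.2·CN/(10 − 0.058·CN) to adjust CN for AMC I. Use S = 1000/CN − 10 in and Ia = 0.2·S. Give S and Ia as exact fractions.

CN(I) from CN(II)=58: (4.2·58)/(10 − 0.058·58) = 2900/79 ≈ 36.709
S = 1000/(2900/79) − 10 = 500/29 in ≈ 17.241 in
Initial abstraction Ia = S/5 = (500/29)/5 = 100/29 ≈ 3.448 in

S = 500/29 in ≈ 17.241 in; Ia = 100/29 in ≈ 3.448 in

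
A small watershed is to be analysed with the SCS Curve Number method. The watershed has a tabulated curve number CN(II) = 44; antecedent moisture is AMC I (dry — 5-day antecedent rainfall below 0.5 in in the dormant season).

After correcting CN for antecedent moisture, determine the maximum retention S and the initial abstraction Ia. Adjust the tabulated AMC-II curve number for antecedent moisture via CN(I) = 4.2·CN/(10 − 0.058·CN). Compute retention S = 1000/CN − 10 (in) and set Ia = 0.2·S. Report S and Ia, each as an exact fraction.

Adjust CN=44 to AMC I: 4.2·44/(10 − 0.058·44) → (924/5) ÷ (931/125) = 3300/133 ≈ 24.812
Max retention: S = 1000/(3300/133) − 10 = 1000/33 in (≈ 30.303 in)
Ia = 0.2S: 0.2·30.303 = 6.061 in (exactly 200/33)

S = 1000/33 in ≈ 30.303 in; Ia = 200/33 in ≈ 6.061 in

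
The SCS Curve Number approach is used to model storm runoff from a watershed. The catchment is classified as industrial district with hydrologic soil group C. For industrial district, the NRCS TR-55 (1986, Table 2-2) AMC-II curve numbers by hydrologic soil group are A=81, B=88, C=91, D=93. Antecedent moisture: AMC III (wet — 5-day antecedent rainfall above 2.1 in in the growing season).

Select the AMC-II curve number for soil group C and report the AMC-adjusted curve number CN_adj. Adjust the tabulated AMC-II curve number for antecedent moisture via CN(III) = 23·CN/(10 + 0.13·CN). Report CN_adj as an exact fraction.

CN_adj = 209300/2183 ≈ 95.877

NRCS table: industrial district, soil group C → CN(II) = 91
CN(III) from CN(II)=91: (23·91)/(10 + 0.13·91) = 209300/2183 ≈ 95.877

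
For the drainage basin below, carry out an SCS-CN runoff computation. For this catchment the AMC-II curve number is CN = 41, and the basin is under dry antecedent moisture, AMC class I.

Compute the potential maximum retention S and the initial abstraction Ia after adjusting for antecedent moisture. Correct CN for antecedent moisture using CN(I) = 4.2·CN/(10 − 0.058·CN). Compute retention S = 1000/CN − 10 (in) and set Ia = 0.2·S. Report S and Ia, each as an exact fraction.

Adjust CN=41 to AMC I: 4.2·41/(10 − 0.058·41) → (861/5) ÷ (3811/500) = 86100/3811 ≈ 22.592
S = 1000/(86100/3811) − 10 = 29500/861 in ≈ 34.262 in
Ia = 0.2·(29500/861) = 5900/861 in ≈ 6.852 in

S = 29500/861 in ≈ 34.262 in; Ia = 5900/861 in ≈ 6.852 in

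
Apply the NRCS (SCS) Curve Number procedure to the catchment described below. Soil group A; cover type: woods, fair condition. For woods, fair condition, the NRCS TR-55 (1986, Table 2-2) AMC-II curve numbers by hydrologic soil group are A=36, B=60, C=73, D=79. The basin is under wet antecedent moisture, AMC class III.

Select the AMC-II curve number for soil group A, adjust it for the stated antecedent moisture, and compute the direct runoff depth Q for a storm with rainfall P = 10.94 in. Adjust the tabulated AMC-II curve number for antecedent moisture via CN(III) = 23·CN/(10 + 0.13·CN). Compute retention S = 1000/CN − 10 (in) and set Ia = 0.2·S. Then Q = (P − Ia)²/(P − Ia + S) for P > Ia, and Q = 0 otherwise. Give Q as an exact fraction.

Q = 9453478441/1834320150 in ≈ 5.154 in

NRCS table: woods, fair condition, soil group A → CN(II) = 36
CN(III) from CN(II)=36: (23·36)/(10 + 0.13·36) = 20700/367 ≈ 56.403
Retention S: 1000/CN − 10 with CN=56.403 → S = 1600/207 ≈ 7.729 in
Ia = 0.2·(1600/207) = 320/207 in ≈ 1.546 in
P − Ia = 10.940 − 1.546 = 97229/10350 ≈ 9.394 in (> 0, runoff occurs)
Runoff Q = (P−Ia)²/(P−Ia+S) = (9.394)²/(9.394+7.729) = 9453478441/1834320150 ≈ 5.154 in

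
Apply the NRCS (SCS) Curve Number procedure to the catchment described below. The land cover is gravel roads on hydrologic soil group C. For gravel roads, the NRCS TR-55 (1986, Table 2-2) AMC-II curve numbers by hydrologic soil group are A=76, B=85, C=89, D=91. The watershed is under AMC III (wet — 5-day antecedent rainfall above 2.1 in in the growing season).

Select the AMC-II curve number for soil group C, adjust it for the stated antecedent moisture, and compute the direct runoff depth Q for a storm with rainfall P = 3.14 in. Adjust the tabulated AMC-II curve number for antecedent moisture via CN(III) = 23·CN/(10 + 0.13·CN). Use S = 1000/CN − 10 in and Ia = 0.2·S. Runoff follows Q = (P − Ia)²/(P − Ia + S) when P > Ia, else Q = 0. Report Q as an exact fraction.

Q = 96335123641/37396540650 in ≈ 2.576 in

NRCS table: gravel roads, soil group C → CN(II) = 89
CN(III) from CN(II)=89: (23·89)/(10 + 0.13·89) = 204700/2157 ≈ 94.900
S = 1000/(204700/2157) − 10 = 1100/2047 in ≈ 0.537 in
Ia = 0.2S: 0.2·0.537 = 0.107 in (exactly 220/2047)
Since P=3.140 > Ia=0.107: effective rainfall P−Ia = 310379/102350 in
Runoff Q = (P−Ia)²/(P−Ia+S) = (3.033)²/(3.033+0.537) = 96335123641/37396540650 ≈ 2.576 in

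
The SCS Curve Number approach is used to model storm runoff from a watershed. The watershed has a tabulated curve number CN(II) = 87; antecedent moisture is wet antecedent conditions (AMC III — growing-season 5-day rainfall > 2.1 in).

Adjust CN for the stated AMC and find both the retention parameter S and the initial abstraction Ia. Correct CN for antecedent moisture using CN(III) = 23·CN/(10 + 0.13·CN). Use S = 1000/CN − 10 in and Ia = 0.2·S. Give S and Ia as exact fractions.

S = 1300/2001 in ≈ 0.650 in; Ia = 260/2001 in ≈ 0.130 in

Adjust CN=87 to AMC III: 23·87/(10 + 0.13·87) → 2001 ÷ (2131/100) = 200100/2131 ≈ 93.900
S = 1000/(200100/2131) − 10 = 1300/2001 in ≈ 0.650 in
Ia = 0.2S: 0.2·0.650 = 0.130 in (exactly 260/2001)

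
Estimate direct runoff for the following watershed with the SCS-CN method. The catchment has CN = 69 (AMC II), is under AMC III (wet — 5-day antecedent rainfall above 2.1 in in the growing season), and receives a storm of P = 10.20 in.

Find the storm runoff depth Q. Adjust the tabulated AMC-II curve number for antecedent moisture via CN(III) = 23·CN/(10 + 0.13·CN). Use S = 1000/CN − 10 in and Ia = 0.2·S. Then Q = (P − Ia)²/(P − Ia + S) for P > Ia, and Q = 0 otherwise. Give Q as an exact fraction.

Q = 6058598569/740629095 in ≈ 8.180 in

Adjust CN=69 to AMC III: 23·69/(10 + 0.13·69) → 1587 ÷ (1897/100) = 158700/1897 ≈ 83.658
Max retention: S = 1000/(158700/1897) − 10 = 3100/1587 in (≈ 1.953 in)
Ia = 0.2·(3100/1587) = 620/1587 in ≈ 0.391 in
P − Ia = 10.200 − 0.391 = 77837/7935 ≈ 9.809 in (> 0, runoff occurs)
Runoff Q = (P−Ia)²/(P−Ia+S) = (9.809)²/(9.809+1.953) = 6058598569/740629095 ≈ 8.180 in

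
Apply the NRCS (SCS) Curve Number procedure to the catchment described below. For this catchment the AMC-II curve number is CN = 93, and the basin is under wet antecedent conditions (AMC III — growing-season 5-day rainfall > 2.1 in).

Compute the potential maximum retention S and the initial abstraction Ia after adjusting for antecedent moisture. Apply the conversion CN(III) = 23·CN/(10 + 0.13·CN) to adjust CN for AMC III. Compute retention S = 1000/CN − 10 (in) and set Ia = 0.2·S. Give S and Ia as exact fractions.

S = 700/2139 in ≈ 0.327 in; Ia = 140/2139 in ≈ 0.065 in

Adjust CN=93 to AMC III: 23·93/(10 + 0.13·93) → 2139 ÷ (2209/100) = 213900/2209 ≈ 96.831
S = 1000/(213900/2209) − 10 = 700/2139 in ≈ 0.327 in
Ia = 0.2·(700/2139) = 140/2139 in ≈ 0.065 in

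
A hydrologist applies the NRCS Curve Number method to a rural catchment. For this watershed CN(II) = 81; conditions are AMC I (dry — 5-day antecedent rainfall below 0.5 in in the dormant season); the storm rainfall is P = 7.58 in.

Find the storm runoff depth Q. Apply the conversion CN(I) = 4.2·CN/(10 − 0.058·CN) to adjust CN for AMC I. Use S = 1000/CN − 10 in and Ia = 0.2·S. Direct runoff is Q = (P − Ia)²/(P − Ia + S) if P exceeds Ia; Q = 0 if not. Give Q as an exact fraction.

Adjust CN=81 to AMC I: 4.2·81/(10 − 0.058·81) → (1701/5) ÷ (2651/500) = 170100/2651 ≈ 64.164
S = 1000/(170100/2651) − 10 = 9500/1701 in ≈ 5.585 in
Ia = 0.2S: 0.2·5.585 = 1.117 in (exactly 1900/1701)
P − Ia = 7.580 − 1.117 = 549679/85050 ≈ 6.463 in (> 0, runoff occurs)
Q: (549679/85050)² ÷ (1024679/85050) = 302147003041/87148948950 in (≈ 3.467 in)

Q = 302147003041/87148948950 in ≈ 3.467 in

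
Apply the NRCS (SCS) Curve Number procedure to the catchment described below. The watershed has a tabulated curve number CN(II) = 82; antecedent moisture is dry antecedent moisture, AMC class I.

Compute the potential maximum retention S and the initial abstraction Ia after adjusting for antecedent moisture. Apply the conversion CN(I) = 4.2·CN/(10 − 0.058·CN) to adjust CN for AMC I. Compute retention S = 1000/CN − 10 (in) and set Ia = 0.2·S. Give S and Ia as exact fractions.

CN(I) from CN(II)=82: (4.2·82)/(10 − 0.058·82) = 28700/437 ≈ 65.675
Max retention: S = 1000/(28700/437) − 10 = 1500/287 in (≈ 5.226 in)
Ia = 0.2S: 0.2·5.226 = 1.045 in (exactly 300/287)

S = 1500/287 in ≈ 5.226 in; Ia = 300/287 in ≈ 1.045 in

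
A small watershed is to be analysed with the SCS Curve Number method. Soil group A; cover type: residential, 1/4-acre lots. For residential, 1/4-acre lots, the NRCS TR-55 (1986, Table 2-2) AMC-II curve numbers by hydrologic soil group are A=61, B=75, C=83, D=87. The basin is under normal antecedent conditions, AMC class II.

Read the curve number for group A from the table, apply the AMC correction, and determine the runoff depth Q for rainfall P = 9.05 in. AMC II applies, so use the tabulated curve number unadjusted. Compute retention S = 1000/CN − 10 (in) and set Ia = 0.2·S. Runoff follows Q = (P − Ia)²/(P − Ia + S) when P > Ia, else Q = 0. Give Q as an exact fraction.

Q = 89889361/21082820 in ≈ 4.264 in

NRCS table: residential, 1/4-acre lots, soil group A → CN(II) = 61
Average conditions: CN = 61 (no AMC adjustment).
S = 1000/61 − 10 = 390/61 in ≈ 6.393 in
Initial abstraction Ia = S/5 = (390/61)/5 = 78/61 ≈ 1.279 in
Excess rainfall: 9.050 − 1.279 = 7.771 in; P > Ia so Q > 0
Q: (9481/1220)² ÷ (17281/1220) = 89889361/21082820 in (≈ 4.264 in)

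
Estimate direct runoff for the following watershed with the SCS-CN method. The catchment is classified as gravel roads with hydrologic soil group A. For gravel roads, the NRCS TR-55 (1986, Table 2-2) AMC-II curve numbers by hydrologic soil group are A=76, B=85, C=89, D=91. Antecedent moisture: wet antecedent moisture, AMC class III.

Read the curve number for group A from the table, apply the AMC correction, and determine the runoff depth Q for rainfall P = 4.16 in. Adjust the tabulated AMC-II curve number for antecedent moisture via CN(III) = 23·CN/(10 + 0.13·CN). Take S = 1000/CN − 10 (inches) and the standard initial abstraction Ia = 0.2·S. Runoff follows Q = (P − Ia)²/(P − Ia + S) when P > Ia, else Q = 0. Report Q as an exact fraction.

NRCS table: gravel roads, soil group A → CN(II) = 76
Adjust CN=76 to AMC III: 23·76/(10 + 0.13·76) → 1748 ÷ (497/25) = 43700/497 ≈ 87.928
Retention S: 1000/CN − 10 with CN=87.928 → S = 600/437 ≈ 1.373 in
Initial abstraction Ia = S/5 = (600/437)/5 = 120/437 ≈ 0.275 in
Since P=4.160 > Ia=0.275: effective rainfall P−Ia = 42448/10925 in
Runoff Q = (P−Ia)²/(P−Ia+S) = (3.885)²/(3.885+1.373) = 225229088/78452425 ≈ 2.871 in

Q = 225229088/78452425 in ≈ 2.871 in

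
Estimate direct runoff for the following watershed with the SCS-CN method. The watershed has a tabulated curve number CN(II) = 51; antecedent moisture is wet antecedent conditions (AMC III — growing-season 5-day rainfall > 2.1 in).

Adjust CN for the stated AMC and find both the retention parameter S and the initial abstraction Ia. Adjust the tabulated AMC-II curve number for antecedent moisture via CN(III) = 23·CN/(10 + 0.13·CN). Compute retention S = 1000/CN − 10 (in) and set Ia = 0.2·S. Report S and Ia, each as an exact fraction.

Adjust CN=51 to AMC III: 23·51/(10 + 0.13·51) → 1173 ÷ (1663/100) = 117300/1663 ≈ 70.535
Retention S: 1000/CN − 10 with CN=70.535 → S = 4900/1173 ≈ 4.177 in
Ia = 0.2S: 0.2·4.177 = 0.835 in (exactly 980/1173)

S = 4900/1173 in ≈ 4.177 in; Ia = 980/1173 in ≈ 0.835 in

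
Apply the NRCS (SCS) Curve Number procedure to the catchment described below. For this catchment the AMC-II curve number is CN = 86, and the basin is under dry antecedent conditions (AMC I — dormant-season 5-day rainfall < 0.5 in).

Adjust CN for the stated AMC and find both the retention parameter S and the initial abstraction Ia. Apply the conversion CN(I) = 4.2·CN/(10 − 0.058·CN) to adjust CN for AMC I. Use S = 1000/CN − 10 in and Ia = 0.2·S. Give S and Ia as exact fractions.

S = 500/129 in ≈ 3.876 in; Ia = 100/129 in ≈ 0.775 in

CN(I) from CN(II)=86: (4.2·86)/(10 − 0.058·86) = 12900/179 ≈ 72.067
S = 1000/(12900/179) − 10 = 500/129 in ≈ 3.876 in
Ia = 0.2S: 0.2·3.876 = 0.775 in (exactly 100/129)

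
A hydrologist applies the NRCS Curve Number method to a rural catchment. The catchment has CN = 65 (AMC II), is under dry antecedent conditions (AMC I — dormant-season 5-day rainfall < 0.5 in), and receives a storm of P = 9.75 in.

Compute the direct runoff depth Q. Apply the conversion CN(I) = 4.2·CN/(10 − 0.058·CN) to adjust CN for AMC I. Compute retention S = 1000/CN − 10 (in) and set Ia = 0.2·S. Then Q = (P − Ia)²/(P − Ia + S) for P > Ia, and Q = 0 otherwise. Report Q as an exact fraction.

Q = 1256641/486876 in ≈ 2.581 in

CN(I) from CN(II)=65: (4.2·65)/(10 − 0.058·65) = 3900/89 ≈ 43.820
Retention S: 1000/CN − 10 with CN=43.820 → S = 500/39 ≈ 12.821 in
Initial abstraction Ia = S/5 = (500/39)/5 = 100/39 ≈ 2.564 in
P − Ia = 9.750 − 2.564 = 1121/156 ≈ 7.186 in (> 0, runoff occurs)
Q: (1121/156)² ÷ (3121/156) = 1256641/486876 in (≈ 2.581 in)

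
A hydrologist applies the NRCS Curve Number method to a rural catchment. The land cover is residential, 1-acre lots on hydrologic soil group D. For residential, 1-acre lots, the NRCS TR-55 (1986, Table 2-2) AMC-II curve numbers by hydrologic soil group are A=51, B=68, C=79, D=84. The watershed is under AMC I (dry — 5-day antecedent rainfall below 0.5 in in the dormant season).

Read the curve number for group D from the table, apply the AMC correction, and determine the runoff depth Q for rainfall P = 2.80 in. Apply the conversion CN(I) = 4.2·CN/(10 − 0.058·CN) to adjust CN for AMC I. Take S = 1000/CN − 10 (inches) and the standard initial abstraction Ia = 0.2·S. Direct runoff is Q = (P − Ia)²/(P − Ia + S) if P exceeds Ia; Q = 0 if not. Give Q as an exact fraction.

NRCS table: residential, 1-acre lots, soil group D → CN(II) = 84
Dry (AMC I): CN(I) = 4.2·84/(10 − 0.058·84) = (1764/5)/(641/125) = 44100/641 ≈ 68.799
Max retention: S = 1000/(44100/641) − 10 = 2000/441 in (≈ 4.535 in)
Ia = 0.2·(2000/441) = 400/441 in ≈ 0.907 in
Since P=2.800 > Ia=0.907: effective rainfall P−Ia = 4174/2205 in
Q: (4174/2205)² ÷ (14174/2205) = 8711138/15626835 in (≈ 0.557 in)

Q = 8711138/15626835 in ≈ 0.557 in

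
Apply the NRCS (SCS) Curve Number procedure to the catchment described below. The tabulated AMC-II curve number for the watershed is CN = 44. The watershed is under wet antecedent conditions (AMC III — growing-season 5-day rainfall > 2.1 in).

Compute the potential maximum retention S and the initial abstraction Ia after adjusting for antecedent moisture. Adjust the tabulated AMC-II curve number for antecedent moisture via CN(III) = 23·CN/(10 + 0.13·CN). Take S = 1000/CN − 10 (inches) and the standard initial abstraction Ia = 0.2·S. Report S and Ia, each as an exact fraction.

S = 1400/253 in ≈ 5.534 in; Ia = 280/253 in ≈ 1.107 in

Wet (AMC III): CN(III) = 23·44/(10 + 0.13·44) = 1012/(393/25) = 25300/393 ≈ 64.377
S = 1000/(25300/393) − 10 = 1400/253 in ≈ 5.534 in
Ia = 0.2S: 0.2·5.534 = 1.107 in (exactly 280/253)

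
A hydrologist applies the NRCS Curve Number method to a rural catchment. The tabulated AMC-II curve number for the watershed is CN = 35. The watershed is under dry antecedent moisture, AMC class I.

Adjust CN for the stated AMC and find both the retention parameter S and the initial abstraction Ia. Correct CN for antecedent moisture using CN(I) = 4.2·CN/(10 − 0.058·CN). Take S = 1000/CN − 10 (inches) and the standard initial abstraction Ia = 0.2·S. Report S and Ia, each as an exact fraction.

CN(I) from CN(II)=35: (4.2·35)/(10 − 0.058·35) = 14700/797 ≈ 18.444
Max retention: S = 1000/(14700/797) − 10 = 6500/147 in (≈ 44.218 in)
Ia = 0.2·(6500/147) = 1300/147 in ≈ 8.844 in

S = 6500/147 in ≈ 44.218 in; Ia = 1300/147 in ≈ 8.844 in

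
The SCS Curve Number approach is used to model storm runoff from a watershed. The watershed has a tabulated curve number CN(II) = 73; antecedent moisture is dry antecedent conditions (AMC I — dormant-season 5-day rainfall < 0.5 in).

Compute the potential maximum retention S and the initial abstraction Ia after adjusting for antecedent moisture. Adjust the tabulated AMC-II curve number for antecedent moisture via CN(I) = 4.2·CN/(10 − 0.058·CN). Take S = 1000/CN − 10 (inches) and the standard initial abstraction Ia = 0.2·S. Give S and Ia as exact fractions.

Dry (AMC I): CN(I) = 4.2·73/(10 − 0.058·73) = (1533/5)/(2883/500) = 51100/961 ≈ 53.174
Retention S: 1000/CN − 10 with CN=53.174 → S = 4500/511 ≈ 8.806 in
Ia = 0.2·(4500/511) = 900/511 in ≈ 1.761 in

S = 4500/511 in ≈ 8.806 in; Ia = 900/511 in ≈ 1.761 in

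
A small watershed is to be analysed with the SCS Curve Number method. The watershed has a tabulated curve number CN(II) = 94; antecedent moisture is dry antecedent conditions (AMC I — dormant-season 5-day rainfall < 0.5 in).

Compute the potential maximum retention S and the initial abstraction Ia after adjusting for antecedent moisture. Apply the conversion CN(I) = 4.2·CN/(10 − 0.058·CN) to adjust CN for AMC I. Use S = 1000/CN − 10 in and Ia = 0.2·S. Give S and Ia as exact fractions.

Dry (AMC I): CN(I) = 4.2·94/(10 − 0.058·94) = (1974/5)/(1137/250) = 32900/379 ≈ 86.807
Retention S: 1000/CN − 10 with CN=86.807 → S = 500/329 ≈ 1.520 in
Ia = 0.2·(500/329) = 100/329 in ≈ 0.304 in

S = 500/329 in ≈ 1.520 in; Ia = 100/329 in ≈ 0.304 in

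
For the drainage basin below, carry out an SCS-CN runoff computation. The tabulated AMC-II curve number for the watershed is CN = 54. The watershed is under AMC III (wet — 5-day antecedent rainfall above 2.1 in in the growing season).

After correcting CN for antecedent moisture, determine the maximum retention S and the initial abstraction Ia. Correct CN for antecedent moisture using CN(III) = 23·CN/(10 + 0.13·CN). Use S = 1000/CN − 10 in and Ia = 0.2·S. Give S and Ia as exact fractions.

S = 100/27 in ≈ 3.704 in; Ia = 20/27 in ≈ 0.741 in

Wet (AMC III): CN(III) = 23·54/(10 + 0.13·54) = 1242/(851/50) = 2700/37 ≈ 72.973
Retention S: 1000/CN − 10 with CN=72.973 → S = 100/27 ≈ 3.704 in
Ia = 0.2·(100/27) = 20/27 in ≈ 0.741 in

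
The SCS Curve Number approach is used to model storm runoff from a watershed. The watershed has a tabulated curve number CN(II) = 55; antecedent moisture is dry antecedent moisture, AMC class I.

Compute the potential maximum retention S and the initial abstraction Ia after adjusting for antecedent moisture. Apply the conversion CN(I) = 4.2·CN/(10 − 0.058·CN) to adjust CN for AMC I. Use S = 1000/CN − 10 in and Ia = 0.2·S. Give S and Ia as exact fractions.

S = 1500/77 in ≈ 19.481 in; Ia = 300/77 in ≈ 3.896 in

Dry (AMC I): CN(I) = 4.2·55/(10 − 0.058·55) = 231/(681/100) = 7700/227 ≈ 33.921
Retention S: 1000/CN − 10 with CN=33.921 → S = 1500/77 ≈ 19.481 in
Ia = 0.2·(1500/77) = 300/77 in ≈ 3.896 in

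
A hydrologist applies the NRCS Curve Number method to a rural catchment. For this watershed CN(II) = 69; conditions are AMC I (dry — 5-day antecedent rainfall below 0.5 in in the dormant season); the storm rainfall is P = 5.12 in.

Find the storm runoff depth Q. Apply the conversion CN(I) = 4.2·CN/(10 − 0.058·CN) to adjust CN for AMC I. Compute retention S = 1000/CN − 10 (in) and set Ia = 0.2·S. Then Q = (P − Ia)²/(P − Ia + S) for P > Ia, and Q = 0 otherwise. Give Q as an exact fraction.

Q = 728622049/1121779575 in ≈ 0.650 in

Adjust CN=69 to AMC I: 4.2·69/(10 − 0.058·69) → (1449/5) ÷ (2999/500) = 144900/2999 ≈ 48.316
S = 1000/(144900/2999) − 10 = 15500/1449 in ≈ 10.697 in
Ia = 0.2S: 0.2·10.697 = 2.139 in (exactly 3100/1449)
P − Ia = 5.120 − 2.139 = 107972/36225 ≈ 2.981 in (> 0, runoff occurs)
Q = (107972/36225)²/((107972/36225) + 15500/1449) = (11657952784/1312250625)/(495472/36225) = 728622049/1121779575 in ≈ 0.650 in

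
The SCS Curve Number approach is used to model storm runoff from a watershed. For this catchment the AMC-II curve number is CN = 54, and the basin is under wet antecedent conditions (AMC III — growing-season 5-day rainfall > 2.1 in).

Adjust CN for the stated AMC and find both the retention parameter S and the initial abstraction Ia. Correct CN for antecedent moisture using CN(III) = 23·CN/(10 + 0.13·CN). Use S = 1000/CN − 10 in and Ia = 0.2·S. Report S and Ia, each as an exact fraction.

CN(III) from CN(II)=54: (23·54)/(10 + 0.13·54) = 2700/37 ≈ 72.973
Max retention: S = 1000/(2700/37) − 10 = 100/27 in (≈ 3.704 in)
Ia = 0.2·(100/27) = 20/27 in ≈ 0.741 in

S = 100/27 in ≈ 3.704 in; Ia = 20/27 in ≈ 0.741 in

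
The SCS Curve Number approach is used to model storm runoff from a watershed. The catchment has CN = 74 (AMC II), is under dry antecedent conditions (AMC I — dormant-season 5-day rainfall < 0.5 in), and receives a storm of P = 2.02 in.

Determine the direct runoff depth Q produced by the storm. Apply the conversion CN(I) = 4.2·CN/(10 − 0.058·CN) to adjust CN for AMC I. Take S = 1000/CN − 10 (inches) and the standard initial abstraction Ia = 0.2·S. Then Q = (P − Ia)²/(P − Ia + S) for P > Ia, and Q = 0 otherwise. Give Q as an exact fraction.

Adjust CN=74 to AMC I: 4.2·74/(10 − 0.058·74) → (1554/5) ÷ (1427/250) = 77700/1427 ≈ 54.450
Retention S: 1000/CN − 10 with CN=54.450 → S = 6500/777 ≈ 8.366 in
Initial abstraction Ia = S/5 = (6500/777)/5 = 1300/777 ≈ 1.673 in
P − Ia = 2.020 − 1.673 = 13477/38850 ≈ 0.347 in (> 0, runoff occurs)
Q = (13477/38850)²/((13477/38850) + 6500/777) = (181629529/1509322500)/(338477/38850) = 181629529/13149831450 in ≈ 0.014 in

Q = 181629529/13149831450 in ≈ 0.014 in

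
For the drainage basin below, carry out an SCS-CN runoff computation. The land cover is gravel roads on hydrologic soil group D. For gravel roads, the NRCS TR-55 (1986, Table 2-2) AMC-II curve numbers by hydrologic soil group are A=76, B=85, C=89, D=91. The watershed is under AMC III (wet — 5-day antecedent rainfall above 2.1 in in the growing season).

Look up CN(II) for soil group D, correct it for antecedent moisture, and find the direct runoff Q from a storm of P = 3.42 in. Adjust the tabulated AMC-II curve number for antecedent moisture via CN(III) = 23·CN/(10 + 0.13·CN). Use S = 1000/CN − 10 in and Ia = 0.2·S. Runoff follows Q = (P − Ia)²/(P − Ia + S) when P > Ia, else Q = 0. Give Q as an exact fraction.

Q = 1502880289/508912950 in ≈ 2.953 in

NRCS table: gravel roads, soil group D → CN(II) = 91
Wet (AMC III): CN(III) = 23·91/(10 + 0.13·91) = 2093/(2183/100) = 209300/2183 ≈ 95.877
Retention S: 1000/CN − 10 with CN=95.877 → S = 900/2093 ≈ 0.430 in
Initial abstraction Ia = S/5 = (900/2093)/5 = 180/2093 ≈ 0.086 in
Since P=3.420 > Ia=0.086: effective rainfall P−Ia = 348903/104650 in
Runoff Q = (P−Ia)²/(P−Ia+S) = (3.334)²/(3.334+0.430) = 1502880289/508912950 ≈ 2.953 in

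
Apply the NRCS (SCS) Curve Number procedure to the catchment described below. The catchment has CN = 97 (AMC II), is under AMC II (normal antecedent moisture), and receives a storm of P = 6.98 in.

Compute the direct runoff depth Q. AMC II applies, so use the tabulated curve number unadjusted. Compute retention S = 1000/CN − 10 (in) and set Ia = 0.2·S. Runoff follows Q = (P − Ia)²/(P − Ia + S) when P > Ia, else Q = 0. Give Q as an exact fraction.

Q = 1125803809/170007050 in ≈ 6.622 in

Average conditions: CN = 97 (no AMC adjustment).
Max retention: S = 1000/97 − 10 = 30/97 in (≈ 0.309 in)
Initial abstraction Ia = S/5 = (30/97)/5 = 6/97 ≈ 0.062 in
Since P=6.980 > Ia=0.062: effective rainfall P−Ia = 33553/4850 in
Q = (33553/4850)²/((33553/4850) + 30/97) = (1125803809/23522500)/(35053/4850) = 1125803809/170007050 in ≈ 6.622 in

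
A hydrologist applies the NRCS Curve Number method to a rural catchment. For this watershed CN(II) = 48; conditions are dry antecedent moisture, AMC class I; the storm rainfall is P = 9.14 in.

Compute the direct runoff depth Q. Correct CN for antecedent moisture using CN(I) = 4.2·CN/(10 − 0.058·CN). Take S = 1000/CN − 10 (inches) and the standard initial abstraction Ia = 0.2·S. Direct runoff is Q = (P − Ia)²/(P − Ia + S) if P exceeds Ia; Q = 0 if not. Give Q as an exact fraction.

Q = 157276681/295441650 in ≈ 0.532 in

Dry (AMC I): CN(I) = 4.2·48/(10 − 0.058·48) = (1008/5)/(902/125) = 12600/451 ≈ 27.938
Retention S: 1000/CN − 10 with CN=27.938 → S = 1625/63 ≈ 25.794 in
Initial abstraction Ia = S/5 = (1625/63)/5 = 325/63 ≈ 5.159 in
Since P=9.140 > Ia=5.159: effective rainfall P−Ia = 12541/3150 in
Q = (12541/3150)²/((12541/3150) + 1625/63) = (157276681/9922500)/(93791/3150) = 157276681/295441650 in ≈ 0.532 in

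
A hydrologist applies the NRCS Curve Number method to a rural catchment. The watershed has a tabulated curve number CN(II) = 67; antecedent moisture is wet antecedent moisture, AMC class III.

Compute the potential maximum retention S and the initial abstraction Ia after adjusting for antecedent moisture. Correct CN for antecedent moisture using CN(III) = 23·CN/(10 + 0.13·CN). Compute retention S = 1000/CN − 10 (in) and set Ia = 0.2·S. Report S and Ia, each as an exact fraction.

S = 3300/1541 in ≈ 2.141 in; Ia = 660/1541 in ≈ 0.428 in

Wet (AMC III): CN(III) = 23·67/(10 + 0.13·67) = 1541/(1871/100) = 154100/1871 ≈ 82.362
S = 1000/(154100/1871) − 10 = 3300/1541 in ≈ 2.141 in
Initial abstraction Ia = S/5 = (3300/1541)/5 = 660/1541 ≈ 0.428 in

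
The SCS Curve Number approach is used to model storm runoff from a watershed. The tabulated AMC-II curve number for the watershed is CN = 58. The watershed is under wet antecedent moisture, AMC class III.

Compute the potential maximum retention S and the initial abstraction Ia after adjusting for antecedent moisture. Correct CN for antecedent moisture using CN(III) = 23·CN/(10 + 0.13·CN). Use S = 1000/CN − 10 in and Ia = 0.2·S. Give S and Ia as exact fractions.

S = 2100/667 in ≈ 3.148 in; Ia = 420/667 in ≈ 0.630 in

Wet (AMC III): CN(III) = 23·58/(10 + 0.13·58) = 1334/(877/50) = 66700/877 ≈ 76.055
S = 1000/(66700/877) − 10 = 2100/667 in ≈ 3.148 in
Ia = 0.2S: 0.2·3.148 = 0.630 in (exactly 420/667)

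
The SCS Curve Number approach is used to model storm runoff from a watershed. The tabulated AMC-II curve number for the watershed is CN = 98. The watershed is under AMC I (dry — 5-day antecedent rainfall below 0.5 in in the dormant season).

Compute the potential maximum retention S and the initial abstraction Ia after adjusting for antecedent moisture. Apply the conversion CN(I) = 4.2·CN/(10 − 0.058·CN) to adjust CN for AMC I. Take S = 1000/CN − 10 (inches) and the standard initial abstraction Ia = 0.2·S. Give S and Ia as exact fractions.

Dry (AMC I): CN(I) = 4.2·98/(10 − 0.058·98) = (2058/5)/(1079/250) = 102900/1079 ≈ 95.366
Max retention: S = 1000/(102900/1079) − 10 = 500/1029 in (≈ 0.486 in)
Ia = 0.2S: 0.2·0.486 = 0.097 in (exactly 100/1029)

S = 500/1029 in ≈ 0.486 in; Ia = 100/1029 in ≈ 0.097 in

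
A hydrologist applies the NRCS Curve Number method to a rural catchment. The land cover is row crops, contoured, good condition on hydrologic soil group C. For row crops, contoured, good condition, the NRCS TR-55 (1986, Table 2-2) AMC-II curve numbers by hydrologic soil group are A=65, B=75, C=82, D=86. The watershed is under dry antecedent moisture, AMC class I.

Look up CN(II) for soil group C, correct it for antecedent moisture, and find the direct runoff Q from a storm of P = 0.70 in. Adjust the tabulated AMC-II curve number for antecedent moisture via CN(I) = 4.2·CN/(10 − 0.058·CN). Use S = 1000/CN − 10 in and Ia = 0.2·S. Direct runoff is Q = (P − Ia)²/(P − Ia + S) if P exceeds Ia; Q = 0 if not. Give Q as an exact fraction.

Q = 0 in ≈ 0.000 in

NRCS table: row crops, contoured, good condition, soil group C → CN(II) = 82
Dry (AMC I): CN(I) = 4.2·82/(10 − 0.058·82) = (1722/5)/(1311/250) = 28700/437 ≈ 65.675
S = 1000/(28700/437) − 10 = 1500/287 in ≈ 5.226 in
Ia = 0.2S: 0.2·5.226 = 1.045 in (exactly 300/287)
P = 0.700 ≤ Ia = 1.045 in: entire storm abstracted, Q = 0.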